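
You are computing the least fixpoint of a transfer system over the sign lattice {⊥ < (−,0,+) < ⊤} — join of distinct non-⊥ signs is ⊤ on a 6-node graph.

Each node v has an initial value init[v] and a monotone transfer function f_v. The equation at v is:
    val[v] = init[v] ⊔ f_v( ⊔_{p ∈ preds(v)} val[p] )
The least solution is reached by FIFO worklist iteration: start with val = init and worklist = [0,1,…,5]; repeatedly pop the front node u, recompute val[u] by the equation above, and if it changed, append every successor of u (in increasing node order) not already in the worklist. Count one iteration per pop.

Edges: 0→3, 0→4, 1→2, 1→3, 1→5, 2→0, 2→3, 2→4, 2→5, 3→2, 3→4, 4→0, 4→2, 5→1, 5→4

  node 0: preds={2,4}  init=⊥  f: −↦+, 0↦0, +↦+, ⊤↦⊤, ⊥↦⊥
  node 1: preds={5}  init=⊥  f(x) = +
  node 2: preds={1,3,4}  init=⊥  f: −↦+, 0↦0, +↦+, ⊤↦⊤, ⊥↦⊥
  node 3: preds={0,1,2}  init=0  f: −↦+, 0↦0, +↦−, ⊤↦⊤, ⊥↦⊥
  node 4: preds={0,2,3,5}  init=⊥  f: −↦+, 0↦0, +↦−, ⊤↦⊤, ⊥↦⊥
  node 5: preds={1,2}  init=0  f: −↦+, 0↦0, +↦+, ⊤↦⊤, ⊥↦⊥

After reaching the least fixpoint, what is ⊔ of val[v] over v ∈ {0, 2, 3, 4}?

⊤

Iteration log — 11 steps:
  step 1. node 0  ⊔preds=⊥  new=⊥  stable
  step 2. node 1  ⊔preds=0  new=+  old=⊥  +wl: 
  step 3. node 2  ⊔preds=⊤  new=⊤  old=⊥  +wl: 0
  step 4. node 3  ⊔preds=⊤  new=⊤  old=0  +wl: 2
  step 5. node 4  ⊔preds=⊤  new=⊤  old=⊥  +wl: 
  step 6. node 5  ⊔preds=⊤  new=⊤  old=0  +wl: 1,4
  step 7. node 0  ⊔preds=⊤  new=⊤  old=⊥  +wl: 3
  step 8. node 2  ⊔preds=⊤  new=⊤  stable
  step 9. node 1  ⊔preds=⊤  new=+  stable
  step 10. node 4  ⊔preds=⊤  new=⊤  stable
  step 11. node 3  ⊔preds=⊤  new=⊤  stable

Least fixpoint reached:
  node 0: ⊤
  node 1: +
  node 2: ⊤
  node 3: ⊤
  node 4: ⊤
  node 5: ⊤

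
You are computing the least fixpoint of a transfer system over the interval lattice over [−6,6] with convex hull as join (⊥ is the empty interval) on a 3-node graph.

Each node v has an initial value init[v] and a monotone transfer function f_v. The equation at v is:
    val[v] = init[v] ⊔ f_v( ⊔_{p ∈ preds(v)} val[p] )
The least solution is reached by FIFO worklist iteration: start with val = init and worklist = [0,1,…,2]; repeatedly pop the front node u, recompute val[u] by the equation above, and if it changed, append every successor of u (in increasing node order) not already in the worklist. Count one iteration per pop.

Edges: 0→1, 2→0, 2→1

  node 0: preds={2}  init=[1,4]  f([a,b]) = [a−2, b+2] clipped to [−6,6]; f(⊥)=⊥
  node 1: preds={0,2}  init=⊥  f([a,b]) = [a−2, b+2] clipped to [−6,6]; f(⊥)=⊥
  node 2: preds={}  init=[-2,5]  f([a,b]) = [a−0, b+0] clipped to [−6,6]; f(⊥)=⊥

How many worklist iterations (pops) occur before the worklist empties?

Worklist (3 pops):
  #1 pop 0: in=[-2,5] → [-4,6] (was [1,4]); enqueue []
  #2 pop 1: in=[-4,6] → [-6,6] (was ⊥); enqueue []
  #3 pop 2: in=⊥ → [-2,5] (no change)

Fixpoint:
  val[0] = [-4,6]
  val[1] = [-6,6]
  val[2] = [-2,5]

3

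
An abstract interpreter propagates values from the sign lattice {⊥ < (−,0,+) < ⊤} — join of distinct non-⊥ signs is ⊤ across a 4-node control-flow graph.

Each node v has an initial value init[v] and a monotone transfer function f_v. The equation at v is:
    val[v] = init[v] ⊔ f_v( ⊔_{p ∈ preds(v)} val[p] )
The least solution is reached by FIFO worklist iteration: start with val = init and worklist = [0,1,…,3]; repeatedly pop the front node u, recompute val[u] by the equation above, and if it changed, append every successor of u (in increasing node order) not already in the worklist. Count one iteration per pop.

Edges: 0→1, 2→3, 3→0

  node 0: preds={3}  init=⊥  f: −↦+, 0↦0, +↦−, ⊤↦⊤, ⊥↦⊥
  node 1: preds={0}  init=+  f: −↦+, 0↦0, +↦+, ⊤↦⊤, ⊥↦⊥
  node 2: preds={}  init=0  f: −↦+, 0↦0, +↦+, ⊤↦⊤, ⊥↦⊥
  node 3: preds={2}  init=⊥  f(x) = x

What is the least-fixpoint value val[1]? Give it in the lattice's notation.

Trace (6 dequeues):
  [1] u=0 | in ⊥ | out ⊥ | ==
  [2] u=1 | in ⊥ | out + | ==
  [3] u=2 | in ⊥ | out 0 | ==
  [4] u=3 | in 0 | out 0 | prev ⊥ | push {0}
  [5] u=0 | in 0 | out 0 | prev ⊥ | push {1}
  [6] u=1 | in 0 | out ⊤ | prev + | push {}

Converged values:
  [0] 0
  [1] ⊤
  [2] 0
  [3] 0

⊤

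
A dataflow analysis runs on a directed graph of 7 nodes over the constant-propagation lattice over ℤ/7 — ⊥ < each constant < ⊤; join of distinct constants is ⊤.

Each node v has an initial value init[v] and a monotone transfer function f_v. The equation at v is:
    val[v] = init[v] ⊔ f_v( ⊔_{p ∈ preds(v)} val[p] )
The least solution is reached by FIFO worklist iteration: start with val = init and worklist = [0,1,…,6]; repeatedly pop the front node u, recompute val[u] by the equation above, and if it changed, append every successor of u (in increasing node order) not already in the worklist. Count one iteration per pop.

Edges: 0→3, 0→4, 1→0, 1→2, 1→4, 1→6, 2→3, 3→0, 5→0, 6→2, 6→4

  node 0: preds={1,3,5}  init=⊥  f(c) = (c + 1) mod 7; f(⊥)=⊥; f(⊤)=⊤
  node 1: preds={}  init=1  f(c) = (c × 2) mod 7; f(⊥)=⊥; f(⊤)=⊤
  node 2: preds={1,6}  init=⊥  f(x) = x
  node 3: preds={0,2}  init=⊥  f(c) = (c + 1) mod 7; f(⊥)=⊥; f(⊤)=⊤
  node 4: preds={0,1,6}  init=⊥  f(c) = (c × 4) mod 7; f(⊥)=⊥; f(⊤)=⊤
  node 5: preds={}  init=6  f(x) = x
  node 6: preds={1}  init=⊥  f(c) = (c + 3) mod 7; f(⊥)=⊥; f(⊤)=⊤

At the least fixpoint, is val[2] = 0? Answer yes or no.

Iteration log — 11 steps:
  step 1. node 0  ⊔preds=⊤  new=⊤  old=⊥  +wl: 
  step 2. node 1  ⊔preds=⊥  new=1  stable
  step 3. node 2  ⊔preds=1  new=1  old=⊥  +wl: 
  step 4. node 3  ⊔preds=⊤  new=⊤  old=⊥  +wl: 0
  step 5. node 4  ⊔preds=⊤  new=⊤  old=⊥  +wl: 
  step 6. node 5  ⊔preds=⊥  new=6  stable
  step 7. node 6  ⊔preds=1  new=4  old=⊥  +wl: 2,4
  step 8. node 0  ⊔preds=⊤  new=⊤  stable
  step 9. node 2  ⊔preds=⊤  new=⊤  old=1  +wl: 3
  step 10. node 4  ⊔preds=⊤  new=⊤  stable
  step 11. node 3  ⊔preds=⊤  new=⊤  stable

Least fixpoint reached:
  node 0: ⊤
  node 1: 1
  node 2: ⊤
  node 3: ⊤
  node 4: ⊤
  node 5: 6
  node 6: 4

no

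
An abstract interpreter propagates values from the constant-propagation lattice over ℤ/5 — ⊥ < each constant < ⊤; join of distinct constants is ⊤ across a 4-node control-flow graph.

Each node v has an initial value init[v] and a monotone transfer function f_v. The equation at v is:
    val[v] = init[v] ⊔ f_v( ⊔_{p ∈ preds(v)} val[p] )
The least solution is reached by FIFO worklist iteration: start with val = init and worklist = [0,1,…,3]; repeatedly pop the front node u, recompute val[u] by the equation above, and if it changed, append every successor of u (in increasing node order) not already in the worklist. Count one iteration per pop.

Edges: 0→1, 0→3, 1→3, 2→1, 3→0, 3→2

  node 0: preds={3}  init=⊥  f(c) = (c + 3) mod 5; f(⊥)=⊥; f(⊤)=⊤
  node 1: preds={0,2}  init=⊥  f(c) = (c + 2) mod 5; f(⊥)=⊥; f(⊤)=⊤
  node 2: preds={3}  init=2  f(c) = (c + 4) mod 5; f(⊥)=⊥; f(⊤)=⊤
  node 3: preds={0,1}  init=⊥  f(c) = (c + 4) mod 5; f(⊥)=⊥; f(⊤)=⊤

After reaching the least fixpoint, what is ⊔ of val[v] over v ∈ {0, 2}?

Worklist (12 pops):
  #1 pop 0: in=⊥ → ⊥ (no change)
  #2 pop 1: in=2 → 4 (was ⊥); enqueue []
  #3 pop 2: in=⊥ → 2 (no change)
  #4 pop 3: in=4 → 3 (was ⊥); enqueue [0,2]
  #5 pop 0: in=3 → 1 (was ⊥); enqueue [1,3]
  #6 pop 2: in=3 → 2 (no change)
  #7 pop 1: in=⊤ → ⊤ (was 4); enqueue []
  #8 pop 3: in=⊤ → ⊤ (was 3); enqueue [0,2]
  #9 pop 0: in=⊤ → ⊤ (was 1); enqueue [1,3]
  #10 pop 2: in=⊤ → ⊤ (was 2); enqueue []
  #11 pop 1: in=⊤ → ⊤ (no change)
  #12 pop 3: in=⊤ → ⊤ (no change)

Fixpoint:
  val[0] = ⊤
  val[1] = ⊤
  val[2] = ⊤
  val[3] = ⊤

⊤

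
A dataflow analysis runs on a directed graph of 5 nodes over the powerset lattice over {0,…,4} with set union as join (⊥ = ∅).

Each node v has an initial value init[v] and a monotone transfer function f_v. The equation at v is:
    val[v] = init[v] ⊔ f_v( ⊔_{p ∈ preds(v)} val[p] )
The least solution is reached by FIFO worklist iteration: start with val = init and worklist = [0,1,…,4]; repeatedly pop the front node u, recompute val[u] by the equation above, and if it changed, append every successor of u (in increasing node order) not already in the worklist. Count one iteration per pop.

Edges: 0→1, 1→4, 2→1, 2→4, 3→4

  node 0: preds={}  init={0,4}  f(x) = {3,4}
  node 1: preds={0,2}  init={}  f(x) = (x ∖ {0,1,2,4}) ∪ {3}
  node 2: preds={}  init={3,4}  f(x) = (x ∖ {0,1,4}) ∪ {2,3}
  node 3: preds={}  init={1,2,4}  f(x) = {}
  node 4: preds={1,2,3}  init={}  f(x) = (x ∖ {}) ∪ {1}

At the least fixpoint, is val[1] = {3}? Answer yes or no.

Iteration log — 6 steps:
  step 1. node 0  ⊔preds={}  new={0,3,4}  old={0,4}  +wl: 
  step 2. node 1  ⊔preds={0,3,4}  new={3}  old={}  +wl: 
  step 3. node 2  ⊔preds={}  new={2,3,4}  old={3,4}  +wl: 1
  step 4. node 3  ⊔preds={}  new={1,2,4}  stable
  step 5. node 4  ⊔preds={1,2,3,4}  new={1,2,3,4}  old={}  +wl: 
  step 6. node 1  ⊔preds={0,2,3,4}  new={3}  stable

Least fixpoint reached:
  node 0: {0,3,4}
  node 1: {3}
  node 2: {2,3,4}
  node 3: {1,2,4}
  node 4: {1,2,3,4}

yes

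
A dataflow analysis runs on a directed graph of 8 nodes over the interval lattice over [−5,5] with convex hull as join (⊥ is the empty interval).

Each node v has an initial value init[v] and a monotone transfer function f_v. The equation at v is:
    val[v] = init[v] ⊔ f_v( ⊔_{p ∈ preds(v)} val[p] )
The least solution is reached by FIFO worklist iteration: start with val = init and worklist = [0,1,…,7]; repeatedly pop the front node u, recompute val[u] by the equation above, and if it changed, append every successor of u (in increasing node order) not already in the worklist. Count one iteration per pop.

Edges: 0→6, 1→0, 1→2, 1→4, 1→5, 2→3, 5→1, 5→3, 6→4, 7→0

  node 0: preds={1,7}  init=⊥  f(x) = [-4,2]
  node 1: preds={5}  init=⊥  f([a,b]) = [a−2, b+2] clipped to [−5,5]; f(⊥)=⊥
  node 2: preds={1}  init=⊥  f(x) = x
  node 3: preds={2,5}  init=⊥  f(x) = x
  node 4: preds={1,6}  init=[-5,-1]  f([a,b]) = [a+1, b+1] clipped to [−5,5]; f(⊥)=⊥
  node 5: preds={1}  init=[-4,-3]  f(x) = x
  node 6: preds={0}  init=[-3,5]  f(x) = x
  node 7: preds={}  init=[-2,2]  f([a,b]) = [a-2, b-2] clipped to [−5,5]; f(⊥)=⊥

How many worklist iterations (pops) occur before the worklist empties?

29

Iteration log — 29 steps:
  step 1. node 0  ⊔preds=[-2,2]  new=[-4,2]  old=⊥  +wl: 
  step 2. node 1  ⊔preds=[-4,-3]  new=[-5,-1]  old=⊥  +wl: 0
  step 3. node 2  ⊔preds=[-5,-1]  new=[-5,-1]  old=⊥  +wl: 
  step 4. node 3  ⊔preds=[-5,-1]  new=[-5,-1]  old=⊥  +wl: 
  step 5. node 4  ⊔preds=[-5,5]  new=[-5,5]  old=[-5,-1]  +wl: 
  step 6. node 5  ⊔preds=[-5,-1]  new=[-5,-1]  old=[-4,-3]  +wl: 1,3
  step 7. node 6  ⊔preds=[-4,2]  new=[-4,5]  old=[-3,5]  +wl: 4
  step 8. node 7  ⊔preds=⊥  new=[-2,2]  stable
  step 9. node 0  ⊔preds=[-5,2]  new=[-4,2]  stable
  step 10. node 1  ⊔preds=[-5,-1]  new=[-5,1]  old=[-5,-1]  +wl: 0,2,5
  step 11. node 3  ⊔preds=[-5,-1]  new=[-5,-1]  stable
  step 12. node 4  ⊔preds=[-5,5]  new=[-5,5]  stable
  step 13. node 0  ⊔preds=[-5,2]  new=[-4,2]  stable
  step 14. node 2  ⊔preds=[-5,1]  new=[-5,1]  old=[-5,-1]  +wl: 3
  step 15. node 5  ⊔preds=[-5,1]  new=[-5,1]  old=[-5,-1]  +wl: 1
  step 16. node 3  ⊔preds=[-5,1]  new=[-5,1]  old=[-5,-1]  +wl: 
  step 17. node 1  ⊔preds=[-5,1]  new=[-5,3]  old=[-5,1]  +wl: 0,2,4,5
  step 18. node 0  ⊔preds=[-5,3]  new=[-4,2]  stable
  step 19. node 2  ⊔preds=[-5,3]  new=[-5,3]  old=[-5,1]  +wl: 3
  step 20. node 4  ⊔preds=[-5,5]  new=[-5,5]  stable
  step 21. node 5  ⊔preds=[-5,3]  new=[-5,3]  old=[-5,1]  +wl: 1
  step 22. node 3  ⊔preds=[-5,3]  new=[-5,3]  old=[-5,1]  +wl: 
  step 23. node 1  ⊔preds=[-5,3]  new=[-5,5]  old=[-5,3]  +wl: 0,2,4,5
  step 24. node 0  ⊔preds=[-5,5]  new=[-4,2]  stable
  step 25. node 2  ⊔preds=[-5,5]  new=[-5,5]  old=[-5,3]  +wl: 3
  step 26. node 4  ⊔preds=[-5,5]  new=[-5,5]  stable
  step 27. node 5  ⊔preds=[-5,5]  new=[-5,5]  old=[-5,3]  +wl: 1
  step 28. node 3  ⊔preds=[-5,5]  new=[-5,5]  old=[-5,3]  +wl: 
  step 29. node 1  ⊔preds=[-5,5]  new=[-5,5]  stable

Least fixpoint reached:
  node 0: [-4,2]
  node 1: [-5,5]
  node 2: [-5,5]
  node 3: [-5,5]
  node 4: [-5,5]
  node 5: [-5,5]
  node 6: [-4,5]
  node 7: [-2,2]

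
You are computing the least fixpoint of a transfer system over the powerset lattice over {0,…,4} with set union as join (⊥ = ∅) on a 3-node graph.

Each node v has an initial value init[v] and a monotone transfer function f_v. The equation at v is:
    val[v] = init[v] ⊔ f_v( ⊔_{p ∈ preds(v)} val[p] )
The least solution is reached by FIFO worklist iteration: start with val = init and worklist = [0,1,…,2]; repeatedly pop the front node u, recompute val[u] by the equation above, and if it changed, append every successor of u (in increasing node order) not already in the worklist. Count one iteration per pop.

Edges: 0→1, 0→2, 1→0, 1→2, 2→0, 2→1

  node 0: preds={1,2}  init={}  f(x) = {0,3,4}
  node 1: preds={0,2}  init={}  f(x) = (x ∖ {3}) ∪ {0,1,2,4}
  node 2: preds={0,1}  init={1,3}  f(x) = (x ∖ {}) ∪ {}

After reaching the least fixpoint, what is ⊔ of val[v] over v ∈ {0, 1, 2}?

Trace (5 dequeues):
  [1] u=0 | in {1,3} | out {0,3,4} | prev {} | push {}
  [2] u=1 | in {0,1,3,4} | out {0,1,2,4} | prev {} | push {0}
  [3] u=2 | in {0,1,2,3,4} | out {0,1,2,3,4} | prev {1,3} | push {1}
  [4] u=0 | in {0,1,2,3,4} | out {0,3,4} | ==
  [5] u=1 | in {0,1,2,3,4} | out {0,1,2,4} | ==

Converged values:
  [0] {0,3,4}
  [1] {0,1,2,4}
  [2] {0,1,2,3,4}

{0,1,2,3,4}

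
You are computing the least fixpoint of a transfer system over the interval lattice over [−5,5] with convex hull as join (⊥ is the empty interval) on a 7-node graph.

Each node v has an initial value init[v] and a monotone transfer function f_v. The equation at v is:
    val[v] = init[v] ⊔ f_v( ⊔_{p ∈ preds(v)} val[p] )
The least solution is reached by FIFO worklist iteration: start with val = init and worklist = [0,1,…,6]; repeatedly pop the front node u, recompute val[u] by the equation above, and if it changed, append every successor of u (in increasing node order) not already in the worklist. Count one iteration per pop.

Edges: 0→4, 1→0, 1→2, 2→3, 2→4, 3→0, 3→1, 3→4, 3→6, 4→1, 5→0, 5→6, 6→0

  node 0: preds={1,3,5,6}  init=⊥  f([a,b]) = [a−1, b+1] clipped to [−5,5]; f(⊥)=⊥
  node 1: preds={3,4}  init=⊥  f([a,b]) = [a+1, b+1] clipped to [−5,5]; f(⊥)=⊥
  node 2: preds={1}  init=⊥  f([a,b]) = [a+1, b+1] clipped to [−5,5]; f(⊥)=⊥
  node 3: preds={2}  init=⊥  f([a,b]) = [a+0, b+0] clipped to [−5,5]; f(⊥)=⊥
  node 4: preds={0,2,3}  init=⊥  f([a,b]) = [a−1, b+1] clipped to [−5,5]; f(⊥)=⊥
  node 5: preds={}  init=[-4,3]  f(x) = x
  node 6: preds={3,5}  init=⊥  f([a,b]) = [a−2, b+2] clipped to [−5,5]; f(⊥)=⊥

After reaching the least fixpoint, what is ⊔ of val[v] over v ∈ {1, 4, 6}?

[-5,5]

Worklist (16 pops):
  #1 pop 0: in=[-4,3] → [-5,4] (was ⊥); enqueue []
  #2 pop 1: in=⊥ → ⊥ (no change)
  #3 pop 2: in=⊥ → ⊥ (no change)
  #4 pop 3: in=⊥ → ⊥ (no change)
  #5 pop 4: in=[-5,4] → [-5,5] (was ⊥); enqueue [1]
  #6 pop 5: in=⊥ → [-4,3] (no change)
  #7 pop 6: in=[-4,3] → [-5,5] (was ⊥); enqueue [0]
  #8 pop 1: in=[-5,5] → [-4,5] (was ⊥); enqueue [2]
  #9 pop 0: in=[-5,5] → [-5,5] (was [-5,4]); enqueue [4]
  #10 pop 2: in=[-4,5] → [-3,5] (was ⊥); enqueue [3]
  #11 pop 4: in=[-5,5] → [-5,5] (no change)
  #12 pop 3: in=[-3,5] → [-3,5] (was ⊥); enqueue [0,1,4,6]
  #13 pop 0: in=[-5,5] → [-5,5] (no change)
  #14 pop 1: in=[-5,5] → [-4,5] (no change)
  #15 pop 4: in=[-5,5] → [-5,5] (no change)
  #16 pop 6: in=[-4,5] → [-5,5] (no change)

Fixpoint:
  val[0] = [-5,5]
  val[1] = [-4,5]
  val[2] = [-3,5]
  val[3] = [-3,5]
  val[4] = [-5,5]
  val[5] = [-4,3]
  val[6] = [-5,5]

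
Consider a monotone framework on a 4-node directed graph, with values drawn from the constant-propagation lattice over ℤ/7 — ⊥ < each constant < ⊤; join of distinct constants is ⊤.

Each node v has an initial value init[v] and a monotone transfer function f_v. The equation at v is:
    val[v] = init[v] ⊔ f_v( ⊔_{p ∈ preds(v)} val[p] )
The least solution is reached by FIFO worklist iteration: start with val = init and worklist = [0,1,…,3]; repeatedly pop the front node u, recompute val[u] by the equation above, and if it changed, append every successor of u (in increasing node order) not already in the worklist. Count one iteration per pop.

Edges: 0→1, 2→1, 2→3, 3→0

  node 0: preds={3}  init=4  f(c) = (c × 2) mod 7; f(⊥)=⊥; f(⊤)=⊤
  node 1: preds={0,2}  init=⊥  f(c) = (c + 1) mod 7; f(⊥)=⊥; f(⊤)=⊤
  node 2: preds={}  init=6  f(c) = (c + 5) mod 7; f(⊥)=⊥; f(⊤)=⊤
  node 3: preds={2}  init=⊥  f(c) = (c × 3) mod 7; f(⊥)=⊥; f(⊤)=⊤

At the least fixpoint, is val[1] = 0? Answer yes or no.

Worklist (6 pops):
  #1 pop 0: in=⊥ → 4 (no change)
  #2 pop 1: in=⊤ → ⊤ (was ⊥); enqueue []
  #3 pop 2: in=⊥ → 6 (no change)
  #4 pop 3: in=6 → 4 (was ⊥); enqueue [0]
  #5 pop 0: in=4 → ⊤ (was 4); enqueue [1]
  #6 pop 1: in=⊤ → ⊤ (no change)

Fixpoint:
  val[0] = ⊤
  val[1] = ⊤
  val[2] = 6
  val[3] = 4

no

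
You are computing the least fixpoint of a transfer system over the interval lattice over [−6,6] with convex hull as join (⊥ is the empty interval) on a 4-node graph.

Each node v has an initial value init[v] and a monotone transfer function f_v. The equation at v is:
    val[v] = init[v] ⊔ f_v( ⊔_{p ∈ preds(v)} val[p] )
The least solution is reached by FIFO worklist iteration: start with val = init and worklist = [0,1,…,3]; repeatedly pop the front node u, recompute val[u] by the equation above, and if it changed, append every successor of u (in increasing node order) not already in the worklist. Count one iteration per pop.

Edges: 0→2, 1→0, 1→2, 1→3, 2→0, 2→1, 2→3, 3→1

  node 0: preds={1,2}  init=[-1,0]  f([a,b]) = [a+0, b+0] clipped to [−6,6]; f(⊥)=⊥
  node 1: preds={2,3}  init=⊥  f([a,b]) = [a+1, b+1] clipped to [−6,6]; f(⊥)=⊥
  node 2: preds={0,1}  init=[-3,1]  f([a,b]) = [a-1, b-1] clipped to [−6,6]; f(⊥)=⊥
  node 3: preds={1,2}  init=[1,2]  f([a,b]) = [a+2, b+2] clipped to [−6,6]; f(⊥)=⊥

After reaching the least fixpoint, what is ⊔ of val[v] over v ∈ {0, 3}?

[-6,6]

Iteration log — 17 steps:
  step 1. node 0  ⊔preds=[-3,1]  new=[-3,1]  old=[-1,0]  +wl: 
  step 2. node 1  ⊔preds=[-3,2]  new=[-2,3]  old=⊥  +wl: 0
  step 3. node 2  ⊔preds=[-3,3]  new=[-4,2]  old=[-3,1]  +wl: 1
  step 4. node 3  ⊔preds=[-4,3]  new=[-2,5]  old=[1,2]  +wl: 
  step 5. node 0  ⊔preds=[-4,3]  new=[-4,3]  old=[-3,1]  +wl: 2
  step 6. node 1  ⊔preds=[-4,5]  new=[-3,6]  old=[-2,3]  +wl: 0,3
  step 7. node 2  ⊔preds=[-4,6]  new=[-5,5]  old=[-4,2]  +wl: 1
  step 8. node 0  ⊔preds=[-5,6]  new=[-5,6]  old=[-4,3]  +wl: 2
  step 9. node 3  ⊔preds=[-5,6]  new=[-3,6]  old=[-2,5]  +wl: 
  step 10. node 1  ⊔preds=[-5,6]  new=[-4,6]  old=[-3,6]  +wl: 0,3
  step 11. node 2  ⊔preds=[-5,6]  new=[-6,5]  old=[-5,5]  +wl: 1
  step 12. node 0  ⊔preds=[-6,6]  new=[-6,6]  old=[-5,6]  +wl: 2
  step 13. node 3  ⊔preds=[-6,6]  new=[-4,6]  old=[-3,6]  +wl: 
  step 14. node 1  ⊔preds=[-6,6]  new=[-5,6]  old=[-4,6]  +wl: 0,3
  step 15. node 2  ⊔preds=[-6,6]  new=[-6,5]  stable
  step 16. node 0  ⊔preds=[-6,6]  new=[-6,6]  stable
  step 17. node 3  ⊔preds=[-6,6]  new=[-4,6]  stable

Least fixpoint reached:
  node 0: [-6,6]
  node 1: [-5,6]
  node 2: [-6,5]
  node 3: [-4,6]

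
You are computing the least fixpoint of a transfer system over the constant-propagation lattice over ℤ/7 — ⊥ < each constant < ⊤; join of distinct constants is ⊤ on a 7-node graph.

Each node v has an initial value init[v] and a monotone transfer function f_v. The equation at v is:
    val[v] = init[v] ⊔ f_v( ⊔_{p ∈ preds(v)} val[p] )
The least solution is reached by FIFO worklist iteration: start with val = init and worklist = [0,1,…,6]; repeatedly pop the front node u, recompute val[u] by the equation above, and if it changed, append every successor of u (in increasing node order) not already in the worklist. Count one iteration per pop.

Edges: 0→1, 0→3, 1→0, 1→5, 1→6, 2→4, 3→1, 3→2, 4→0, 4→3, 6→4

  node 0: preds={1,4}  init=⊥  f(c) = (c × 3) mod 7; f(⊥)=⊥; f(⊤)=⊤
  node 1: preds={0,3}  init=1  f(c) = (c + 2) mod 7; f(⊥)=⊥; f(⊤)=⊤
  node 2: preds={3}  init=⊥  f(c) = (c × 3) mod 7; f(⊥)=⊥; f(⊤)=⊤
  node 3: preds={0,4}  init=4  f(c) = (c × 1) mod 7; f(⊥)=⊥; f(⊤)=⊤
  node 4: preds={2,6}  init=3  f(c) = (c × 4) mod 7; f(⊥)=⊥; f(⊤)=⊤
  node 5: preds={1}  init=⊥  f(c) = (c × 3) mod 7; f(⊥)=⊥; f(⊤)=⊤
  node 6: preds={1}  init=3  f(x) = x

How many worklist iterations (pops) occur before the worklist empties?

Iteration log — 12 steps:
  step 1. node 0  ⊔preds=⊤  new=⊤  old=⊥  +wl: 
  step 2. node 1  ⊔preds=⊤  new=⊤  old=1  +wl: 0
  step 3. node 2  ⊔preds=4  new=5  old=⊥  +wl: 
  step 4. node 3  ⊔preds=⊤  new=⊤  old=4  +wl: 1,2
  step 5. node 4  ⊔preds=⊤  new=⊤  old=3  +wl: 3
  step 6. node 5  ⊔preds=⊤  new=⊤  old=⊥  +wl: 
  step 7. node 6  ⊔preds=⊤  new=⊤  old=3  +wl: 4
  step 8. node 0  ⊔preds=⊤  new=⊤  stable
  step 9. node 1  ⊔preds=⊤  new=⊤  stable
  step 10. node 2  ⊔preds=⊤  new=⊤  old=5  +wl: 
  step 11. node 3  ⊔preds=⊤  new=⊤  stable
  step 12. node 4  ⊔preds=⊤  new=⊤  stable

Least fixpoint reached:
  node 0: ⊤
  node 1: ⊤
  node 2: ⊤
  node 3: ⊤
  node 4: ⊤
  node 5: ⊤
  node 6: ⊤

12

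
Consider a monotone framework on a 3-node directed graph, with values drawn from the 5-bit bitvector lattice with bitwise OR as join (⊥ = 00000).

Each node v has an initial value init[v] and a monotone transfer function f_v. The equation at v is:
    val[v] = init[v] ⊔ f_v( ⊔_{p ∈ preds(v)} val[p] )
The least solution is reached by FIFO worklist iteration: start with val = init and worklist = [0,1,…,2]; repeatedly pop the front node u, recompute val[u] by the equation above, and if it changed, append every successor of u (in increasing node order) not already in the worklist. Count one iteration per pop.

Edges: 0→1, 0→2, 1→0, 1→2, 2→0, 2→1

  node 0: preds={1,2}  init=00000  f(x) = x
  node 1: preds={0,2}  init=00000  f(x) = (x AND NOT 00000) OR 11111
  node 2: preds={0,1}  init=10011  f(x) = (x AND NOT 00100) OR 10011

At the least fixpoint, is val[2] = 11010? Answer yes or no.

Trace (6 dequeues):
  [1] u=0 | in 10011 | out 10011 | prev 00000 | push {}
  [2] u=1 | in 10011 | out 11111 | prev 00000 | push {0}
  [3] u=2 | in 11111 | out 11011 | prev 10011 | push {1}
  [4] u=0 | in 11111 | out 11111 | prev 10011 | push {2}
  [5] u=1 | in 11111 | out 11111 | ==
  [6] u=2 | in 11111 | out 11011 | ==

Converged values:
  [0] 11111
  [1] 11111
  [2] 11011

no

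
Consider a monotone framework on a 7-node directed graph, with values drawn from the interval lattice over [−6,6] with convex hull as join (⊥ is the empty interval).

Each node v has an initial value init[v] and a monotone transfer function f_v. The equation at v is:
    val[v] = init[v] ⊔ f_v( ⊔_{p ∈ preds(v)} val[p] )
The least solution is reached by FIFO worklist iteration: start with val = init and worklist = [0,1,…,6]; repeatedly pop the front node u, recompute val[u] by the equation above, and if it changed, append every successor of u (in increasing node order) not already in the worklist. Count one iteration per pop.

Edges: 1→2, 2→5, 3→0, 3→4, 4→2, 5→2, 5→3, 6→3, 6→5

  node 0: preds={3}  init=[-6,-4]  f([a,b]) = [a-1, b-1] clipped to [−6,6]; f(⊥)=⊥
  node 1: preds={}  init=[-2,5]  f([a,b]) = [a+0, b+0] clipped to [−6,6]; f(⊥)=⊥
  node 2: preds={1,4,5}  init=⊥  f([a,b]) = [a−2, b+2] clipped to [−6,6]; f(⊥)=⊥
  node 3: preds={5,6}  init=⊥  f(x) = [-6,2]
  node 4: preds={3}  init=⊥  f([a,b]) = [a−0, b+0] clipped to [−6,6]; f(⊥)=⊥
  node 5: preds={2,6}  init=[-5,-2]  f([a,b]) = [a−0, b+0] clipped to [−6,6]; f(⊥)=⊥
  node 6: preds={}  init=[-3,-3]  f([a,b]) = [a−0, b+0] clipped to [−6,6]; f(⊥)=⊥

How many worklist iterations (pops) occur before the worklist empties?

Iteration log — 10 steps:
  step 1. node 0  ⊔preds=⊥  new=[-6,-4]  stable
  step 2. node 1  ⊔preds=⊥  new=[-2,5]  stable
  step 3. node 2  ⊔preds=[-5,5]  new=[-6,6]  old=⊥  +wl: 
  step 4. node 3  ⊔preds=[-5,-2]  new=[-6,2]  old=⊥  +wl: 0
  step 5. node 4  ⊔preds=[-6,2]  new=[-6,2]  old=⊥  +wl: 2
  step 6. node 5  ⊔preds=[-6,6]  new=[-6,6]  old=[-5,-2]  +wl: 3
  step 7. node 6  ⊔preds=⊥  new=[-3,-3]  stable
  step 8. node 0  ⊔preds=[-6,2]  new=[-6,1]  old=[-6,-4]  +wl: 
  step 9. node 2  ⊔preds=[-6,6]  new=[-6,6]  stable
  step 10. node 3  ⊔preds=[-6,6]  new=[-6,2]  stable

Least fixpoint reached:
  node 0: [-6,1]
  node 1: [-2,5]
  node 2: [-6,6]
  node 3: [-6,2]
  node 4: [-6,2]
  node 5: [-6,6]
  node 6: [-3,-3]

10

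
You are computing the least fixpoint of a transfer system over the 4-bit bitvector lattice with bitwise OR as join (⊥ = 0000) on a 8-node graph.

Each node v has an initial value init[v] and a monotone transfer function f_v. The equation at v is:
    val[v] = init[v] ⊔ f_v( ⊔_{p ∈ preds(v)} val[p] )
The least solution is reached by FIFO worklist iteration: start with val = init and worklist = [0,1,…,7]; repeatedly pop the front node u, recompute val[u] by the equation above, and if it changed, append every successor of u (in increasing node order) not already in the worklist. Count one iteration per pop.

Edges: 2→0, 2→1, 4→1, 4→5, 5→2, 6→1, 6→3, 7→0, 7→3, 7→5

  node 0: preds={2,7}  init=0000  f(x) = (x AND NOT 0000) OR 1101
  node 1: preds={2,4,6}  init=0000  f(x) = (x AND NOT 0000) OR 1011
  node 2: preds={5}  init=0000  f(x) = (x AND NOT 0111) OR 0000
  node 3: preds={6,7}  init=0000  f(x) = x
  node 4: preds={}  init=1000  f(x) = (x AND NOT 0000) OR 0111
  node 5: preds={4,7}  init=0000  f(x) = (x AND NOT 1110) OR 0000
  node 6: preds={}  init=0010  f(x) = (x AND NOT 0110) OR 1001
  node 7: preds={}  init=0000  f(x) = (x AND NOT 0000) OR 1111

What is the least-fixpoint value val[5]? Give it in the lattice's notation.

Iteration log — 13 steps:
  step 1. node 0  ⊔preds=0000  new=1101  old=0000  +wl: 
  step 2. node 1  ⊔preds=1010  new=1011  old=0000  +wl: 
  step 3. node 2  ⊔preds=0000  new=0000  stable
  step 4. node 3  ⊔preds=0010  new=0010  old=0000  +wl: 
  step 5. node 4  ⊔preds=0000  new=1111  old=1000  +wl: 1
  step 6. node 5  ⊔preds=1111  new=0001  old=0000  +wl: 2
  step 7. node 6  ⊔preds=0000  new=1011  old=0010  +wl: 3
  step 8. node 7  ⊔preds=0000  new=1111  old=0000  +wl: 0,5
  step 9. node 1  ⊔preds=1111  new=1111  old=1011  +wl: 
  step 10. node 2  ⊔preds=0001  new=0000  stable
  step 11. node 3  ⊔preds=1111  new=1111  old=0010  +wl: 
  step 12. node 0  ⊔preds=1111  new=1111  old=1101  +wl: 
  step 13. node 5  ⊔preds=1111  new=0001  stable

Least fixpoint reached:
  node 0: 1111
  node 1: 1111
  node 2: 0000
  node 3: 1111
  node 4: 1111
  node 5: 0001
  node 6: 1011
  node 7: 1111

0001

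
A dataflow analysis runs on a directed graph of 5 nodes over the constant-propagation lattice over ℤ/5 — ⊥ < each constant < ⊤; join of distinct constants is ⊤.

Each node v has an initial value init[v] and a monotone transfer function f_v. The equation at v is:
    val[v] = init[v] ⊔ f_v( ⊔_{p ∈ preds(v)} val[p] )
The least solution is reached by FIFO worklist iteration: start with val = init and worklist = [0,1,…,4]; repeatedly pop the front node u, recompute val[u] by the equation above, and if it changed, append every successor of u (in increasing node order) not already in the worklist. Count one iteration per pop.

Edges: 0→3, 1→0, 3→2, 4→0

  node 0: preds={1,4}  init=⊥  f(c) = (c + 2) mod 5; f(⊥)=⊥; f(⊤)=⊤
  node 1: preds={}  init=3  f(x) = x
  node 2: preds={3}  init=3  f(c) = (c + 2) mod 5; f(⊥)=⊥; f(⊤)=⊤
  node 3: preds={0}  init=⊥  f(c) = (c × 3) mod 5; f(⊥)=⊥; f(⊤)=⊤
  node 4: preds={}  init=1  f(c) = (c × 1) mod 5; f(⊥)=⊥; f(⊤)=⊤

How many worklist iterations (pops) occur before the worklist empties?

6

Iteration log — 6 steps:
  step 1. node 0  ⊔preds=⊤  new=⊤  old=⊥  +wl: 
  step 2. node 1  ⊔preds=⊥  new=3  stable
  step 3. node 2  ⊔preds=⊥  new=3  stable
  step 4. node 3  ⊔preds=⊤  new=⊤  old=⊥  +wl: 2
  step 5. node 4  ⊔preds=⊥  new=1  stable
  step 6. node 2  ⊔preds=⊤  new=⊤  old=3  +wl: 

Least fixpoint reached:
  node 0: ⊤
  node 1: 3
  node 2: ⊤
  node 3: ⊤
  node 4: 1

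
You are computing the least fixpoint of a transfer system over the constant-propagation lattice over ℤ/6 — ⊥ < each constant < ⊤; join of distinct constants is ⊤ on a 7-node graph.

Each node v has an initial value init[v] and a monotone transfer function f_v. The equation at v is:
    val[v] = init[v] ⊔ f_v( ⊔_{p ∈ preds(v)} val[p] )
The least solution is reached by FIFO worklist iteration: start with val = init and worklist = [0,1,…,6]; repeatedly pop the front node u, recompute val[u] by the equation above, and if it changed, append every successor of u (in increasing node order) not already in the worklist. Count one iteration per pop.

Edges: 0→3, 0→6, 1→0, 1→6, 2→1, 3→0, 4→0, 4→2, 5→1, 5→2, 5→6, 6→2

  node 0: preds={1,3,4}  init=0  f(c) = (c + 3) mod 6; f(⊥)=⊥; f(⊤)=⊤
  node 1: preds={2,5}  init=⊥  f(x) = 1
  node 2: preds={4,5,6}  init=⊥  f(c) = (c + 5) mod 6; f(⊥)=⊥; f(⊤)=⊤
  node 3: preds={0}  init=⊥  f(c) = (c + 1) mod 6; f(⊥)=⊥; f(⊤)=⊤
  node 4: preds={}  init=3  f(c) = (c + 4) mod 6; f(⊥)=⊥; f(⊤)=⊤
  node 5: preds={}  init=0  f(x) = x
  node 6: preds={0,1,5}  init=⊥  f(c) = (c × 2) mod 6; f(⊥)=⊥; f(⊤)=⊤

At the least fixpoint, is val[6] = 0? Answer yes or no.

Iteration log — 13 steps:
  step 1. node 0  ⊔preds=3  new=0  stable
  step 2. node 1  ⊔preds=0  new=1  old=⊥  +wl: 0
  step 3. node 2  ⊔preds=⊤  new=⊤  old=⊥  +wl: 1
  step 4. node 3  ⊔preds=0  new=1  old=⊥  +wl: 
  step 5. node 4  ⊔preds=⊥  new=3  stable
  step 6. node 5  ⊔preds=⊥  new=0  stable
  step 7. node 6  ⊔preds=⊤  new=⊤  old=⊥  +wl: 2
  step 8. node 0  ⊔preds=⊤  new=⊤  old=0  +wl: 3,6
  step 9. node 1  ⊔preds=⊤  new=1  stable
  step 10. node 2  ⊔preds=⊤  new=⊤  stable
  step 11. node 3  ⊔preds=⊤  new=⊤  old=1  +wl: 0
  step 12. node 6  ⊔preds=⊤  new=⊤  stable
  step 13. node 0  ⊔preds=⊤  new=⊤  stable

Least fixpoint reached:
  node 0: ⊤
  node 1: 1
  node 2: ⊤
  node 3: ⊤
  node 4: 3
  node 5: 0
  node 6: ⊤

no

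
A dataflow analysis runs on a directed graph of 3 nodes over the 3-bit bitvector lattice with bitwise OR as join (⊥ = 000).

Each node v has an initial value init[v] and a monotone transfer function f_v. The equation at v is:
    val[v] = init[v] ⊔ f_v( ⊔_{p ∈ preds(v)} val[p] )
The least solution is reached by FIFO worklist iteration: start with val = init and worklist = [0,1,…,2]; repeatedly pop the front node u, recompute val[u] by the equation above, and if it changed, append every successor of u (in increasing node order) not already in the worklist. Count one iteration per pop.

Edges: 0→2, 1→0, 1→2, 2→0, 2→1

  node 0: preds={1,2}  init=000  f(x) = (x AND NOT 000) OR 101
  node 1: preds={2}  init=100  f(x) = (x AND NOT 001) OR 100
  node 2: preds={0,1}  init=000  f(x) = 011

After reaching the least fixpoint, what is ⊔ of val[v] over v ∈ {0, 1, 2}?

111

Trace (7 dequeues):
  [1] u=0 | in 100 | out 101 | prev 000 | push {}
  [2] u=1 | in 000 | out 100 | ==
  [3] u=2 | in 101 | out 011 | prev 000 | push {0,1}
  [4] u=0 | in 111 | out 111 | prev 101 | push {2}
  [5] u=1 | in 011 | out 110 | prev 100 | push {0}
  [6] u=2 | in 111 | out 011 | ==
  [7] u=0 | in 111 | out 111 | ==

Converged values:
  [0] 111
  [1] 110
  [2] 011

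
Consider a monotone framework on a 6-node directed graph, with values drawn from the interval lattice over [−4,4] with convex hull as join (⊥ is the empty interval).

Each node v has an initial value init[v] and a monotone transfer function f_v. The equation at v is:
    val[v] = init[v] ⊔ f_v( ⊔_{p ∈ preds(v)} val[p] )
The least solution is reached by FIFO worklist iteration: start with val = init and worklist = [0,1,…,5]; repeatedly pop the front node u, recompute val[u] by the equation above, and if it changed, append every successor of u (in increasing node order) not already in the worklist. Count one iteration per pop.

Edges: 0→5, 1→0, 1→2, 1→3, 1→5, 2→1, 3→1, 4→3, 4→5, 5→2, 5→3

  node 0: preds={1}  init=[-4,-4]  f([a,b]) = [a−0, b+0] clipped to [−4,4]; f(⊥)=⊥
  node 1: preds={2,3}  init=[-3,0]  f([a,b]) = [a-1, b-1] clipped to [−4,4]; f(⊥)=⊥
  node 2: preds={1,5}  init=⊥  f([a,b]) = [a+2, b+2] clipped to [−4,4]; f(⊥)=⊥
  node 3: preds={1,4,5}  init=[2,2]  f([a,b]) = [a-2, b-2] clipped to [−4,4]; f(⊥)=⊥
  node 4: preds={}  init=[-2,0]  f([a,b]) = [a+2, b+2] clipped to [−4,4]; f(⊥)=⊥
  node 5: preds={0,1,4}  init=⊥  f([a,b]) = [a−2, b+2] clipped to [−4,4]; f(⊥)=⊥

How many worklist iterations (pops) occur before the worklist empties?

18

Worklist (18 pops):
  #1 pop 0: in=[-3,0] → [-4,0] (was [-4,-4]); enqueue []
  #2 pop 1: in=[2,2] → [-3,1] (was [-3,0]); enqueue [0]
  #3 pop 2: in=[-3,1] → [-1,3] (was ⊥); enqueue [1]
  #4 pop 3: in=[-3,1] → [-4,2] (was [2,2]); enqueue []
  #5 pop 4: in=⊥ → [-2,0] (no change)
  #6 pop 5: in=[-4,1] → [-4,3] (was ⊥); enqueue [2,3]
  #7 pop 0: in=[-3,1] → [-4,1] (was [-4,0]); enqueue [5]
  #8 pop 1: in=[-4,3] → [-4,2] (was [-3,1]); enqueue [0]
  #9 pop 2: in=[-4,3] → [-2,4] (was [-1,3]); enqueue [1]
  #10 pop 3: in=[-4,3] → [-4,2] (no change)
  #11 pop 5: in=[-4,2] → [-4,4] (was [-4,3]); enqueue [2,3]
  #12 pop 0: in=[-4,2] → [-4,2] (was [-4,1]); enqueue [5]
  #13 pop 1: in=[-4,4] → [-4,3] (was [-4,2]); enqueue [0]
  #14 pop 2: in=[-4,4] → [-2,4] (no change)
  #15 pop 3: in=[-4,4] → [-4,2] (no change)
  #16 pop 5: in=[-4,3] → [-4,4] (no change)
  #17 pop 0: in=[-4,3] → [-4,3] (was [-4,2]); enqueue [5]
  #18 pop 5: in=[-4,3] → [-4,4] (no change)

Fixpoint:
  val[0] = [-4,3]
  val[1] = [-4,3]
  val[2] = [-2,4]
  val[3] = [-4,2]
  val[4] = [-2,0]
  val[5] = [-4,4]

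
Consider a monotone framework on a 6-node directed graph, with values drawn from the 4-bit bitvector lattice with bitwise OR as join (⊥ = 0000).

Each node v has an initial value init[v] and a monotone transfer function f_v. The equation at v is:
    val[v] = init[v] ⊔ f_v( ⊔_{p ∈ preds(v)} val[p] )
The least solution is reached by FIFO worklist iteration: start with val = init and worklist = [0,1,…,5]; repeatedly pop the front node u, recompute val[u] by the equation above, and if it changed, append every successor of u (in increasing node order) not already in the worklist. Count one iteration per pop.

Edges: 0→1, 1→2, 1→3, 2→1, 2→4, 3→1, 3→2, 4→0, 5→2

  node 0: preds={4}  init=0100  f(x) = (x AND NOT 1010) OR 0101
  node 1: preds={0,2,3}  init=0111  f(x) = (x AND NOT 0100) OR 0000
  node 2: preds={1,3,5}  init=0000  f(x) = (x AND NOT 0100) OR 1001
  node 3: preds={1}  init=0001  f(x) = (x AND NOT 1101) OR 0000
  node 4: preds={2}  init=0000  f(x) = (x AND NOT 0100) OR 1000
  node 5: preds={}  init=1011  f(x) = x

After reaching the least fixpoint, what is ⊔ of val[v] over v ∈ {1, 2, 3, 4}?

1111

Iteration log — 10 steps:
  step 1. node 0  ⊔preds=0000  new=0101  old=0100  +wl: 
  step 2. node 1  ⊔preds=0101  new=0111  stable
  step 3. node 2  ⊔preds=1111  new=1011  old=0000  +wl: 1
  step 4. node 3  ⊔preds=0111  new=0011  old=0001  +wl: 2
  step 5. node 4  ⊔preds=1011  new=1011  old=0000  +wl: 0
  step 6. node 5  ⊔preds=0000  new=1011  stable
  step 7. node 1  ⊔preds=1111  new=1111  old=0111  +wl: 3
  step 8. node 2  ⊔preds=1111  new=1011  stable
  step 9. node 0  ⊔preds=1011  new=0101  stable
  step 10. node 3  ⊔preds=1111  new=0011  stable

Least fixpoint reached:
  node 0: 0101
  node 1: 1111
  node 2: 1011
  node 3: 0011
  node 4: 1011
  node 5: 1011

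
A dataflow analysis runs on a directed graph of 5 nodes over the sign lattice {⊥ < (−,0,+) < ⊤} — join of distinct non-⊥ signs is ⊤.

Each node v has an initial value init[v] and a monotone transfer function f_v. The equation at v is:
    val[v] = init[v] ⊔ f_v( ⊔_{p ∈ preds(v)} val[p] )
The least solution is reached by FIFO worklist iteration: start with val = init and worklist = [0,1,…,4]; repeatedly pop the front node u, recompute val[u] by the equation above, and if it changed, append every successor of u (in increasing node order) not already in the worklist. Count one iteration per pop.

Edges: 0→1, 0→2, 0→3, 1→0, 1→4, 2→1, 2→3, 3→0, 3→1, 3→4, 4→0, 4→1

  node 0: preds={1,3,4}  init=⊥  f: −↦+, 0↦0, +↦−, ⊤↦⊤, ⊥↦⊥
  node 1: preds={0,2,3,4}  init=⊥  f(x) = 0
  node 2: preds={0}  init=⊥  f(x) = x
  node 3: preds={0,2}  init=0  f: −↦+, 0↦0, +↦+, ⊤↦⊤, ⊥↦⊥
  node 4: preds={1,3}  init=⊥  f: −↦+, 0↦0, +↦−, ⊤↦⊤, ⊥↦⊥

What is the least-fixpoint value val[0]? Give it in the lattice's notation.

Worklist (7 pops):
  #1 pop 0: in=0 → 0 (was ⊥); enqueue []
  #2 pop 1: in=0 → 0 (was ⊥); enqueue [0]
  #3 pop 2: in=0 → 0 (was ⊥); enqueue [1]
  #4 pop 3: in=0 → 0 (no change)
  #5 pop 4: in=0 → 0 (was ⊥); enqueue []
  #6 pop 0: in=0 → 0 (no change)
  #7 pop 1: in=0 → 0 (no change)

Fixpoint:
  val[0] = 0
  val[1] = 0
  val[2] = 0
  val[3] = 0
  val[4] = 0

0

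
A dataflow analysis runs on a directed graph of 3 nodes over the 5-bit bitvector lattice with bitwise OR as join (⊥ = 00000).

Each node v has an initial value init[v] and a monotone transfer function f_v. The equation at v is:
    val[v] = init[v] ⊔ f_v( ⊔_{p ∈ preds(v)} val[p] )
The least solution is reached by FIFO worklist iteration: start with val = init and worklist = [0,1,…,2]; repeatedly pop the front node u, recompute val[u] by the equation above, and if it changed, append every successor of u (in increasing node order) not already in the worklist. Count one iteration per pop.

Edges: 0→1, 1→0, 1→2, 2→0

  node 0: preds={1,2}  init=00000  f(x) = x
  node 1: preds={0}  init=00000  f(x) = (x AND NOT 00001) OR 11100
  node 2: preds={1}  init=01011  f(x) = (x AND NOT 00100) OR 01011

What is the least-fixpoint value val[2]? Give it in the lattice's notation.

Worklist (5 pops):
  #1 pop 0: in=01011 → 01011 (was 00000); enqueue []
  #2 pop 1: in=01011 → 11110 (was 00000); enqueue [0]
  #3 pop 2: in=11110 → 11011 (was 01011); enqueue []
  #4 pop 0: in=11111 → 11111 (was 01011); enqueue [1]
  #5 pop 1: in=11111 → 11110 (no change)

Fixpoint:
  val[0] = 11111
  val[1] = 11110
  val[2] = 11011

11011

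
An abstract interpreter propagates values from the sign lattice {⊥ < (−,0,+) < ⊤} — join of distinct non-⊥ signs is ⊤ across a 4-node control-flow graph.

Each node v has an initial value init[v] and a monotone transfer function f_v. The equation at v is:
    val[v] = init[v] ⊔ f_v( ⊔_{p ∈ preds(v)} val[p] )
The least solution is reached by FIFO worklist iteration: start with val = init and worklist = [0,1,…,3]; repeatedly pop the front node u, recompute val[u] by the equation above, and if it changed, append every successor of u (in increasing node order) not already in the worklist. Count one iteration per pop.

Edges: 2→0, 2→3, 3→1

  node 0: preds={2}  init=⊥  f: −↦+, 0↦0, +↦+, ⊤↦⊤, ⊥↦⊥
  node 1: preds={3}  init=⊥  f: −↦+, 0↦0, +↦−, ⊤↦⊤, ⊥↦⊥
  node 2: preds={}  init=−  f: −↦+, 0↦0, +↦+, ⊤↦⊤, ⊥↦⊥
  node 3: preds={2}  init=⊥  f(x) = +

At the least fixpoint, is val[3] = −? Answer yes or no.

no

Worklist (5 pops):
  #1 pop 0: in=− → + (was ⊥); enqueue []
  #2 pop 1: in=⊥ → ⊥ (no change)
  #3 pop 2: in=⊥ → − (no change)
  #4 pop 3: in=− → + (was ⊥); enqueue [1]
  #5 pop 1: in=+ → − (was ⊥); enqueue []

Fixpoint:
  val[0] = +
  val[1] = −
  val[2] = −
  val[3] = +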